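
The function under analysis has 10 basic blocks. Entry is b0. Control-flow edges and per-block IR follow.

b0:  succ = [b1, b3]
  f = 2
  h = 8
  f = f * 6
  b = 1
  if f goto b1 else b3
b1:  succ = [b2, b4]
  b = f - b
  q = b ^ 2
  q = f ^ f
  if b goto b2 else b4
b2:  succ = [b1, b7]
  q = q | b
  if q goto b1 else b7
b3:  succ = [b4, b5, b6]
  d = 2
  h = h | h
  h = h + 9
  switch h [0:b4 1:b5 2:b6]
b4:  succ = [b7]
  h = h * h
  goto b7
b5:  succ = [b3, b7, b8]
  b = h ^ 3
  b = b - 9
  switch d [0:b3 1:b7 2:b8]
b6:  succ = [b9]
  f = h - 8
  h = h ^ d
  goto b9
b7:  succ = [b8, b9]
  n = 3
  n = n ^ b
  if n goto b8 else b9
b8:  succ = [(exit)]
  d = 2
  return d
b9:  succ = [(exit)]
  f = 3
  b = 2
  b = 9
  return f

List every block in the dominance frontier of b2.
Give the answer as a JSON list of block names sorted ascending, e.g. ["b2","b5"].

idom tree: b1←b0 b2←b1 b3←b0 b4←b0 b5←b3 b6←b3 b7←b0 b8←b0 b9←b0
Dom at joins:
  b1: preds {b0,b2}: {b0} ∩ {b0,b1,b2} = {b0}; idom=b0
  b3: preds {b0,b5}: {b0} ∩ {b0,b3,b5} = {b0}; idom=b0
  b4: preds {b1,b3}: {b0,b1} ∩ {b0,b3} = {b0}; idom=b0
  b7: preds {b2,b4,b5}: {b0,b1,b2} ∩ {b0,b4} ∩ {b0,b3,b5} = {b0}; idom=b0
  b8: preds {b5,b7}: {b0,b3,b5} ∩ {b0,b7} = {b0}; idom=b0
  b9: preds {b6,b7}: {b0,b3,b6} ∩ {b0,b7} = {b0}; idom=b0

Frontier:
  join b1 pred b0: · stop@b0
  join b1 pred b2: b2→b1 stop@b0
  join b3 pred b0: · stop@b0
  join b3 pred b5: b5→b3 stop@b0
  join b4 pred b1: b1 stop@b0
  join b4 pred b3: b3 stop@b0
  join b7 pred b2: b2→b1 stop@b0
  join b7 pred b4: b4 stop@b0
  join b7 pred b5: b5→b3 stop@b0
  join b8 pred b5: b5→b3 stop@b0
  join b8 pred b7: b7 stop@b0
  join b9 pred b6: b6→b3 stop@b0
  join b9 pred b7: b7 stop@b0
  b0: DF=∅
  b1: DF={b1,b4,b7}
  b2: DF={b1,b7}
  b3: DF={b3,b4,b7,b8,b9}
  b4: DF={b7}
  b5: DF={b3,b7,b8}
  b6: DF={b9}
  b7: DF={b8,b9}
  b8: DF=∅
  b9: DF=∅

DF(b2) = ["b1", "b7"]

Answer: ["b1", "b7"]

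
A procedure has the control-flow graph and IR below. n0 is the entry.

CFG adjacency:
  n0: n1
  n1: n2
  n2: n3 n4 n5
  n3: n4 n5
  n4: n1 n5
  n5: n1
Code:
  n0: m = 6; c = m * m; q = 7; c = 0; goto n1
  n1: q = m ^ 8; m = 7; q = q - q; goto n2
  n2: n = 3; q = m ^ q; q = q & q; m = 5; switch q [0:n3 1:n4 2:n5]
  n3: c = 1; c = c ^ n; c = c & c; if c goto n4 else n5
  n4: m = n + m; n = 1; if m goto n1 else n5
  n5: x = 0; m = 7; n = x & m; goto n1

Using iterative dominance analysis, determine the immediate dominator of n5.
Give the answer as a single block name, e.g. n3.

Answer: n2

Analysis:
idom tree: n1←n0 n2←n1 n3←n2 n4←n2 n5←n2
Dom∩ at merges:
  n1: preds {n0,n4,n5}: {n0} ∩ {n0,n1,n2,n4} ∩ {n0,n1,n2,n5} = {n0}; idom=n0
  n4: preds {n2,n3}: {n0,n1,n2} ∩ {n0,n1,n2,n3} = {n0,n1,n2}; idom=n2
  n5: preds {n2,n3,n4}: {n0,n1,n2} ∩ {n0,n1,n2,n3} ∩ {n0,n1,n2,n4} = {n0,n1,n2}; idom=n2

idom(n5) = n2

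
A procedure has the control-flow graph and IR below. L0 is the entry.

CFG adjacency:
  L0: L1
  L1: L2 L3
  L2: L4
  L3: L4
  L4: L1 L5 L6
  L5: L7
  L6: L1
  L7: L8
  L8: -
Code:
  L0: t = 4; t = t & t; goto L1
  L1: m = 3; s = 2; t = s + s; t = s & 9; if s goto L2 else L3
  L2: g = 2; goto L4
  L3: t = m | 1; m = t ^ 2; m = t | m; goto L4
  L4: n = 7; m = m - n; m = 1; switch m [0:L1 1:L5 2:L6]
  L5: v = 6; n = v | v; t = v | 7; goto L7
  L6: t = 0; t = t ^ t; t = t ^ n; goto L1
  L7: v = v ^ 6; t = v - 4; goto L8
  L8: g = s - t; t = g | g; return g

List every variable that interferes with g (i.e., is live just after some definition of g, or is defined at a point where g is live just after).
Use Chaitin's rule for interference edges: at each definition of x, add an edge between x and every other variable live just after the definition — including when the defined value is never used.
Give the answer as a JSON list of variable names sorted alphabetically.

Per-block:
  L0 def {t} use ∅
  L1 def {m,s,t} use ∅
  L2 def {g} use ∅
  L3 def {m,t} use {m}
  L4 def {m,n} use {m}
  L5 def {n,t,v} use ∅
  L6 def {t} use {n}
  L7 def {t,v} use {v}
  L8 def {g,t} use {s,t}

Liveness:
  L0: in=∅ out=∅
  L1: in=∅ out={m,s}
  L2: in={m,s} out={m,s}
  L3: in={m,s} out={m,s}
  L4: in={m,s} out={n,s}
  L5: in={s} out={s,v}
  L6: in={n} out=∅
  L7: in={s,v} out={s,t}
  L8: in={s,t} out=∅

Conflict graph:
  g: {m,s,t}
  m: {g,n,s,t}
  n: {m,s,t,v}
  s: {g,m,n,t,v}
  t: {g,m,n,s,v}
  v: {n,s,t}

N(g) = ["m", "s", "t"]

Answer: ["m", "s", "t"]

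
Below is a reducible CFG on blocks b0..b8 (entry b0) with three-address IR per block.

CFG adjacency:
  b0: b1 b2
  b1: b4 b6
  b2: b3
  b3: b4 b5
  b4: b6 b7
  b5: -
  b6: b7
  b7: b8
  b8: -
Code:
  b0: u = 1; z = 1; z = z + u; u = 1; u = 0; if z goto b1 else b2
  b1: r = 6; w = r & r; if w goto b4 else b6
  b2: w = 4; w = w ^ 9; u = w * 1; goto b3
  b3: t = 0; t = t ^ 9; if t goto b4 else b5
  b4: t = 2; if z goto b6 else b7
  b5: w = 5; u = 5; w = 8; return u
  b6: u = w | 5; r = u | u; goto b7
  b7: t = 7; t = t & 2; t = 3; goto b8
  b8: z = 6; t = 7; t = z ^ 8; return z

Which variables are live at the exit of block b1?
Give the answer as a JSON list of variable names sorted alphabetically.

Answer: ["w", "z"]

Derivation:
def/use:
  b0: def={u,z} ue=∅
  b1: def={r,w} ue=∅
  b2: def={u,w} ue=∅
  b3: def={t} ue=∅
  b4: def={t} ue={z}
  b5: def={u,w} ue=∅
  b6: def={r,u} ue={w}
  b7: def={t} ue=∅
  b8: def={t,z} ue=∅

Backward fixpoint:
  live b0: ∅→{z}
  live b1: {z}→{w,z}
  live b2: {z}→{w,z}
  live b3: {w,z}→{w,z}
  live b4: {w,z}→{w}
  live b5: ∅→∅
  live b6: {w}→∅
  live b7: ∅→∅
  live b8: ∅→∅

live-out(b1) = ["w", "z"]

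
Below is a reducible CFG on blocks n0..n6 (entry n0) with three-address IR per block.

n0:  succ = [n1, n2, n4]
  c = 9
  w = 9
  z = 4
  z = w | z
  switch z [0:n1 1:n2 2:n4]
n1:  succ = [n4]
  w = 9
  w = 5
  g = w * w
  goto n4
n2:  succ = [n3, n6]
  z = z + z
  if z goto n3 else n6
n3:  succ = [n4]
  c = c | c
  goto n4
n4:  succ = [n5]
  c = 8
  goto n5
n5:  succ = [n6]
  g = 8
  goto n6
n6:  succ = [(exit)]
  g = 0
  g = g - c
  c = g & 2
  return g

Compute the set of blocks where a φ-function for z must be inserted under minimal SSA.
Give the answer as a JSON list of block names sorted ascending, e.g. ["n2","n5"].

idom tree: n1←n0 n2←n0 n3←n2 n4←n0 n5←n4 n6←n0
Dom∩ at merges:
  n4: preds {n0,n1,n3}: {n0} ∩ {n0,n1} ∩ {n0,n2,n3} = {n0}; idom=n0
  n6: preds {n2,n5}: {n0,n2} ∩ {n0,n4,n5} = {n0}; idom=n0

Frontier:
  n4←n0: walk · to n0
  n4←n1: walk n1 to n0
  n4←n3: walk n3→n2 to n0
  n6←n2: walk n2 to n0
  n6←n5: walk n5→n4 to n0
  n0 → ∅
  n1 → {n4}
  n2 → {n4,n6}
  n3 → {n4}
  n4 → {n6}
  n5 → {n6}
  n6 → ∅

φ for z: defs {n0,n2}
  DF⁺ = {n4,n6}

Answer: ["n4", "n6"]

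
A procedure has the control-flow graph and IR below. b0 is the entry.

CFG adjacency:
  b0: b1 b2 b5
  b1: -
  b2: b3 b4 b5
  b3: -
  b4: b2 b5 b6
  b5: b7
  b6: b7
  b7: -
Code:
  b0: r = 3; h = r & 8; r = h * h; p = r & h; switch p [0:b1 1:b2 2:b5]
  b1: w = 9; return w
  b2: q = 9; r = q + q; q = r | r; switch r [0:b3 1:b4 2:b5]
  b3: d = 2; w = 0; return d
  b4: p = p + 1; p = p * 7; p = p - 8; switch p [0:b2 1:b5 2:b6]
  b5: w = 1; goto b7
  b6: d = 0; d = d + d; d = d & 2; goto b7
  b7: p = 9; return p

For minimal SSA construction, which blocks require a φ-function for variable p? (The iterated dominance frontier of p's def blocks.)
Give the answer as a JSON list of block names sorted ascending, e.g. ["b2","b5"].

idom tree: b1←b0 b2←b0 b3←b2 b4←b2 b5←b0 b6←b4 b7←b0
Join-block Dom:
  b2: preds {b0,b4}: {b0} ∩ {b0,b2,b4} = {b0}; idom=b0
  b5: preds {b0,b2,b4}: {b0} ∩ {b0,b2} ∩ {b0,b2,b4} = {b0}; idom=b0
  b7: preds {b5,b6}: {b0,b5} ∩ {b0,b2,b4,b6} = {b0}; idom=b0

DF derivation:
  b2←b0: walk · to b0
  b2←b4: walk b4→b2 to b0
  b5←b0: walk · to b0
  b5←b2: walk b2 to b0
  b5←b4: walk b4→b2 to b0
  b7←b5: walk b5 to b0
  b7←b6: walk b6→b4→b2 to b0
  b0: DF=∅
  b1: DF=∅
  b2: DF={b2,b5,b7}
  b3: DF=∅
  b4: DF={b2,b5,b7}
  b5: DF={b7}
  b6: DF={b7}
  b7: DF=∅

φ for p: defs {b0,b4,b7}
  DF⁺ = {b2,b5,b7}

Answer: ["b2", "b5", "b7"]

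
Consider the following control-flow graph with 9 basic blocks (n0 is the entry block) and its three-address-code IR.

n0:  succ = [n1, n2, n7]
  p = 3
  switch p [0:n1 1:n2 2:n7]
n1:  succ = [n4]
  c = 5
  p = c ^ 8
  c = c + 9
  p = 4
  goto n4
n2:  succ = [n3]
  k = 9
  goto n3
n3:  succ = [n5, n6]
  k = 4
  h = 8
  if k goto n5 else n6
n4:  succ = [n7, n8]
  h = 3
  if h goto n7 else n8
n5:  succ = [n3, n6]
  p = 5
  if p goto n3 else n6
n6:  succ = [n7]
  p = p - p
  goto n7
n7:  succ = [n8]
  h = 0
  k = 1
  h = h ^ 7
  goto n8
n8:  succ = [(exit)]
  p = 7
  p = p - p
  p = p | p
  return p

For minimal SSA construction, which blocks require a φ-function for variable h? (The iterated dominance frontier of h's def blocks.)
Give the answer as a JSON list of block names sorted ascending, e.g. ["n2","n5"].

idom tree: n1←n0 n2←n0 n3←n2 n4←n1 n5←n3 n6←n3 n7←n0 n8←n0
Dom∩ at merges:
  n3: preds {n2,n5}: {n0,n2} ∩ {n0,n2,n3,n5} = {n0,n2}; idom=n2
  n6: preds {n3,n5}: {n0,n2,n3} ∩ {n0,n2,n3,n5} = {n0,n2,n3}; idom=n3
  n7: preds {n0,n4,n6}: {n0} ∩ {n0,n1,n4} ∩ {n0,n2,n3,n6} = {n0}; idom=n0
  n8: preds {n4,n7}: {n0,n1,n4} ∩ {n0,n7} = {n0}; idom=n0

DF derivation:
  n3←n2: walk · to n2
  n3←n5: walk n5→n3 to n2
  n6←n3: walk · to n3
  n6←n5: walk n5 to n3
  n7←n0: walk · to n0
  n7←n4: walk n4→n1 to n0
  n7←n6: walk n6→n3→n2 to n0
  n8←n4: walk n4→n1 to n0
  n8←n7: walk n7 to n0
  DF(n0)=∅
  DF(n1)={n7,n8}
  DF(n2)={n7}
  DF(n3)={n3,n7}
  DF(n4)={n7,n8}
  DF(n5)={n3,n6}
  DF(n6)={n7}
  DF(n7)={n8}
  DF(n8)=∅

φ for h: defs {n3,n4,n7}
  DF⁺ = {n3,n7,n8}

Answer: ["n3", "n7", "n8"]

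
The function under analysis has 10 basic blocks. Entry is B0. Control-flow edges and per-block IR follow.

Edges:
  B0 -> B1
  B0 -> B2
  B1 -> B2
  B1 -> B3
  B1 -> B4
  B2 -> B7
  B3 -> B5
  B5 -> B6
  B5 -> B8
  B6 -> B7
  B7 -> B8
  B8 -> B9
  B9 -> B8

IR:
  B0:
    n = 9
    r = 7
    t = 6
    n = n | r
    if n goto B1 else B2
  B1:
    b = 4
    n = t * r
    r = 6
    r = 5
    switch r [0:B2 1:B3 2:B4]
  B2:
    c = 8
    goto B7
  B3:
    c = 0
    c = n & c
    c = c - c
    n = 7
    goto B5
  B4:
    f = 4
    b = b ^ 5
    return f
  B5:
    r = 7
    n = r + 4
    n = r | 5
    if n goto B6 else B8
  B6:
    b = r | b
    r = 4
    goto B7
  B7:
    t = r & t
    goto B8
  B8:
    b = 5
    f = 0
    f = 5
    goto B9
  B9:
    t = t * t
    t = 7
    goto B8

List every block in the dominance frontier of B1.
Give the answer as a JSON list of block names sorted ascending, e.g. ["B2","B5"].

Answer: ["B2", "B7", "B8"]

Derivation:
idom tree: B1←B0 B2←B0 B3←B1 B4←B1 B5←B3 B6←B5 B7←B0 B8←B0 B9←B8
Dom at joins:
  B2: preds {B0,B1}: {B0} ∩ {B0,B1} = {B0}; idom=B0
  B7: preds {B2,B6}: {B0,B2} ∩ {B0,B1,B3,B5,B6} = {B0}; idom=B0
  B8: preds {B5,B7,B9}: {B0,B1,B3,B5} ∩ {B0,B7} ∩ {B0,B8,B9} = {B0}; idom=B0

DF walk-up:
  join B2 pred B0: · stop@B0
  join B2 pred B1: B1 stop@B0
  join B7 pred B2: B2 stop@B0
  join B7 pred B6: B6→B5→B3→B1 stop@B0
  join B8 pred B5: B5→B3→B1 stop@B0
  join B8 pred B7: B7 stop@B0
  join B8 pred B9: B9→B8 stop@B0
  B0: DF=∅
  B1: DF={B2,B7,B8}
  B2: DF={B7}
  B3: DF={B7,B8}
  B4: DF=∅
  B5: DF={B7,B8}
  B6: DF={B7}
  B7: DF={B8}
  B8: DF={B8}
  B9: DF={B8}

DF(B1) = ["B2", "B7", "B8"]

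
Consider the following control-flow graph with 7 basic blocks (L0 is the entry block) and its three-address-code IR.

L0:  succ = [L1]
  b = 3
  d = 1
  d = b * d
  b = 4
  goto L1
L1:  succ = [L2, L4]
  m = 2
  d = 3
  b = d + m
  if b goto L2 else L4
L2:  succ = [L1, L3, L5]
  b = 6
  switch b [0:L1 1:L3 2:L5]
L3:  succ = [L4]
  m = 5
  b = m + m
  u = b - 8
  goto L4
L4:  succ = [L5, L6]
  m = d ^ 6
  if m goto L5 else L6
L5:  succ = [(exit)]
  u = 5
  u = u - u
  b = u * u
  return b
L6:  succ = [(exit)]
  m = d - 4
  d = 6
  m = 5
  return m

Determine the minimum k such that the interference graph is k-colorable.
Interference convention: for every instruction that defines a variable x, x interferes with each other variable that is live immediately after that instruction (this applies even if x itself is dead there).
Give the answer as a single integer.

Answer: 2

Derivation:
def/use:
  L0 def {b,d} use ∅
  L1 def {b,d,m} use ∅
  L2 def {b} use ∅
  L3 def {b,m,u} use ∅
  L4 def {m} use {d}
  L5 def {b,u} use ∅
  L6 def {d,m} use {d}

Liveness:
  L0: in=∅ out=∅
  L1: in=∅ out={d}
  L2: in={d} out={d}
  L3: in={d} out={d}
  L4: in={d} out={d}
  L5: in=∅ out=∅
  L6: in={d} out=∅

Conflict graph:
  b↔{d}
  d↔{b,m,u}
  m↔{d}
  u↔{d}

Chromatic number:
  lower bound: {b,d} mutually conflict ⇒ χ ≥ 2
  assign b→R1 d→R0 m→R1 u→R1 — no edge inside a register ⇒ χ ≤ 2
  χ = 2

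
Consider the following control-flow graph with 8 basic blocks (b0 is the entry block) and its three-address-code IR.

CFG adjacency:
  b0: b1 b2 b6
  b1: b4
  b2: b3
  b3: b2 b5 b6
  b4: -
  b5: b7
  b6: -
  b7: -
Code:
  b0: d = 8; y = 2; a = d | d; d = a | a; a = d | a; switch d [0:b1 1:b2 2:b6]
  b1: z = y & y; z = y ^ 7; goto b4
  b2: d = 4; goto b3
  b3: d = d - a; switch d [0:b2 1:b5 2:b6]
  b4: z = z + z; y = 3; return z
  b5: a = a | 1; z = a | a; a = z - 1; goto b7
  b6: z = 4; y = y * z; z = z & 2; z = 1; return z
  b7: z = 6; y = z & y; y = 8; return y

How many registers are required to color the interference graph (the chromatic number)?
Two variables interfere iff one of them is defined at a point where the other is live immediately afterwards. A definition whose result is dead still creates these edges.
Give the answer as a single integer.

Answer: 3

Working:
Block summaries:
  b0: {a,d,y} / ∅
  b1: {z} / {y}
  b2: {d} / ∅
  b3: {d} / {a,d}
  b4: {y,z} / {z}
  b5: {a,z} / {a}
  b6: {y,z} / {y}
  b7: {y,z} / {y}

Live sets:
  b0 li=∅ lo={a,y}
  b1 li={y} lo={z}
  b2 li={a,y} lo={a,d,y}
  b3 li={a,d,y} lo={a,y}
  b4 li={z} lo=∅
  b5 li={a,y} lo={y}
  b6 li={y} lo=∅
  b7 li={y} lo=∅

Conflict graph:
  a — {d,y}
  d — {a,y}
  y — {a,d,z}
  z — {y}

Registers:
  {a,d,y} pairwise interfere (3-clique) ⇒ χ ≥ 3
  3-colouring: c0={y}  c1={a,z}  c2={d}
  χ = 3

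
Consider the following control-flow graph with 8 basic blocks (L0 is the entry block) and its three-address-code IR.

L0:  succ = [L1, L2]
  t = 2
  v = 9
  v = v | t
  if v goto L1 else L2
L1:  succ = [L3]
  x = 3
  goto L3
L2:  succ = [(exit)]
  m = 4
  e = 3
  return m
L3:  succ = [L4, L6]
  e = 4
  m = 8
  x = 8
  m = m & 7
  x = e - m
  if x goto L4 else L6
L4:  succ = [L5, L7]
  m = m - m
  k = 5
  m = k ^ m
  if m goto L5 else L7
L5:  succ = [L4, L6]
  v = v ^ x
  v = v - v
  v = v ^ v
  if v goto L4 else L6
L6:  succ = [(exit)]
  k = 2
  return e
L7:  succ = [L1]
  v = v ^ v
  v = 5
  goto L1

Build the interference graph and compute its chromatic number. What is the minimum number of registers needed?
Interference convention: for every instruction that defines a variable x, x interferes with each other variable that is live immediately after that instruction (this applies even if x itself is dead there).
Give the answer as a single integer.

Per-block:
  L0 def {t,v} use ∅
  L1 def {x} use ∅
  L2 def {e,m} use ∅
  L3 def {e,m,x} use ∅
  L4 def {k,m} use {m}
  L5 def {v} use {v,x}
  L6 def {k} use {e}
  L7 def {v} use {v}

Live sets:
  L0: in=∅ out={v}
  L1: in={v} out={v}
  L2: in=∅ out=∅
  L3: in={v} out={e,m,v,x}
  L4: in={e,m,v,x} out={e,m,v,x}
  L5: in={e,m,v,x} out={e,m,v,x}
  L6: in={e} out=∅
  L7: in={v} out={v}

Conflict graph:
  e: {k,m,v,x}
  k: {e,m,v,x}
  m: {e,k,v,x}
  t: {v}
  v: {e,k,m,t,x}
  x: {e,k,m,v}

Colouring:
  clique {e,k,m,v,x} ⇒ need ≥ 5
  assign e→c1 k→c2 m→c3 t→c1 v→c0 x→c4 — no edge inside a register ⇒ χ ≤ 5
  χ = 5

Answer: 5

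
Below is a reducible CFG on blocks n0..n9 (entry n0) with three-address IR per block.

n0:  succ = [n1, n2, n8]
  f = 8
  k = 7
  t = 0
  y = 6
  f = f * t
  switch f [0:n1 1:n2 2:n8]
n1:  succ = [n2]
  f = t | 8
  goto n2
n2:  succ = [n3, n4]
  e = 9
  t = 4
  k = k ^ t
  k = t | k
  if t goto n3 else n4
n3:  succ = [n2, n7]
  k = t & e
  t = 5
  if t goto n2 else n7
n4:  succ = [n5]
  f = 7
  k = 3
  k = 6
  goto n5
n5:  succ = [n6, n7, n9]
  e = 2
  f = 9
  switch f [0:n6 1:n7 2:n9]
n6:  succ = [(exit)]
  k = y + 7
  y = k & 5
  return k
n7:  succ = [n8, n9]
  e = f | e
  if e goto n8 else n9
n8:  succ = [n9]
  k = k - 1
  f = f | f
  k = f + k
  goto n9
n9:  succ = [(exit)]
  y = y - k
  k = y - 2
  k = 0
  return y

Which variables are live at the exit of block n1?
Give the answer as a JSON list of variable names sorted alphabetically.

Answer: ["f", "k", "y"]

Analysis:
Per-block:
  n0 def {f,k,t,y} use ∅
  n1 def {f} use {t}
  n2 def {e,k,t} use {k}
  n3 def {k,t} use {e,t}
  n4 def {f,k} use ∅
  n5 def {e,f} use ∅
  n6 def {k,y} use {y}
  n7 def {e} use {e,f}
  n8 def {f,k} use {f,k}
  n9 def {k,y} use {k,y}

Backward fixpoint:
  n0 li=∅ lo={f,k,t,y}
  n1 li={k,t,y} lo={f,k,y}
  n2 li={f,k,y} lo={e,f,t,y}
  n3 li={e,f,t,y} lo={e,f,k,y}
  n4 li={y} lo={k,y}
  n5 li={k,y} lo={e,f,k,y}
  n6 li={y} lo=∅
  n7 li={e,f,k,y} lo={f,k,y}
  n8 li={f,k,y} lo={k,y}
  n9 li={k,y} lo=∅

live-out(n1) = ["f", "k", "y"]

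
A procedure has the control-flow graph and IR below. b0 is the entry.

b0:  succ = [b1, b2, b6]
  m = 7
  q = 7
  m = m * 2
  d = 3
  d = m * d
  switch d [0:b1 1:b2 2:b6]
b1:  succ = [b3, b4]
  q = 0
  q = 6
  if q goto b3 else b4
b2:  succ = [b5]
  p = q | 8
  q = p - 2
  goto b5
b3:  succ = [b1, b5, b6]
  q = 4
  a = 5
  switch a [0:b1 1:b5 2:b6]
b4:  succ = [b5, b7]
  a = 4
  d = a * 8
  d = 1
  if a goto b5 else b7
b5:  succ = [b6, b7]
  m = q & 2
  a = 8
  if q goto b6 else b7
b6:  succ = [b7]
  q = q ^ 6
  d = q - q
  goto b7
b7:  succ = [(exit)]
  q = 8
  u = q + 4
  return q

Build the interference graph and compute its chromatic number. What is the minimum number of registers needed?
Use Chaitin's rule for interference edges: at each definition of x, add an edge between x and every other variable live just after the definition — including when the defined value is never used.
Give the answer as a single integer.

Answer: 3

Analysis:
def/use:
  b0: def={d,m,q} ue=∅
  b1: def={q} ue=∅
  b2: def={p,q} ue={q}
  b3: def={a,q} ue=∅
  b4: def={a,d} ue=∅
  b5: def={a,m} ue={q}
  b6: def={d,q} ue={q}
  b7: def={q,u} ue=∅

Backward fixpoint:
  b0: in=∅ out={q}
  b1: in=∅ out={q}
  b2: in={q} out={q}
  b3: in=∅ out={q}
  b4: in={q} out={q}
  b5: in={q} out={q}
  b6: in={q} out=∅
  b7: in=∅ out=∅

Interference:
  a — {d,q}
  d — {a,m,q}
  m — {d,q}
  p — ∅
  q — {a,d,m,u}
  u — {q}

Chromatic number:
  lower bound: {a,d,q} mutually conflict ⇒ χ ≥ 3
  assign a→R2 d→R1 m→R2 p→R0 q→R0 u→R1 — no edge inside a register ⇒ χ ≤ 3
  χ = 3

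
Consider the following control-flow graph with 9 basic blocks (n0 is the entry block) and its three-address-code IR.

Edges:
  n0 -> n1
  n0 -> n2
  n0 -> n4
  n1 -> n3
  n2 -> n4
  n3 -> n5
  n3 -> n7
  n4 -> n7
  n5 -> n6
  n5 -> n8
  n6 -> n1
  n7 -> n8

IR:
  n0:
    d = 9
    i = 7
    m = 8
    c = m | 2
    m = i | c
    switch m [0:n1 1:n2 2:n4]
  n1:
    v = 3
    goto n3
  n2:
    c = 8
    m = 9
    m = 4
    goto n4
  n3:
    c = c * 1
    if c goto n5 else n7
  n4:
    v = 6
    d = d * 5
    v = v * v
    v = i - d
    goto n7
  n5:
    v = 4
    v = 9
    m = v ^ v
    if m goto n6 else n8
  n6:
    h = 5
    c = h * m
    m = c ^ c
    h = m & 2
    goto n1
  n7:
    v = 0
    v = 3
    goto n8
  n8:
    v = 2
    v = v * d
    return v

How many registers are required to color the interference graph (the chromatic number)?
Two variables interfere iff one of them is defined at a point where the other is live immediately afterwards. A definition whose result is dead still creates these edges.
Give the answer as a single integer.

Answer: 4

Derivation:
Per-block:
  n0 def {c,d,i,m} use ∅
  n1 def {v} use ∅
  n2 def {c,m} use ∅
  n3 def {c} use {c}
  n4 def {d,v} use {d,i}
  n5 def {m,v} use ∅
  n6 def {c,h,m} use {m}
  n7 def {v} use ∅
  n8 def {v} use {d}

Live sets:
  n0 li=∅ lo={c,d,i}
  n1 li={c,d} lo={c,d}
  n2 li={d,i} lo={d,i}
  n3 li={c,d} lo={d}
  n4 li={d,i} lo={d}
  n5 li={d} lo={d,m}
  n6 li={d,m} lo={c,d}
  n7 li={d} lo={d}
  n8 li={d} lo=∅

Interfere edges:
  c↔{d,h,i,m,v}
  d↔{c,h,i,m,v}
  h↔{c,d,m}
  i↔{c,d,m,v}
  m↔{c,d,h,i}
  v↔{c,d,i}

Colouring:
  {c,d,h,m} pairwise interfere (4-clique) ⇒ χ ≥ 4
  assign c→c0 d→c1 h→c2 i→c2 m→c3 v→c3 — no edge inside a register ⇒ χ ≤ 4
  χ = 4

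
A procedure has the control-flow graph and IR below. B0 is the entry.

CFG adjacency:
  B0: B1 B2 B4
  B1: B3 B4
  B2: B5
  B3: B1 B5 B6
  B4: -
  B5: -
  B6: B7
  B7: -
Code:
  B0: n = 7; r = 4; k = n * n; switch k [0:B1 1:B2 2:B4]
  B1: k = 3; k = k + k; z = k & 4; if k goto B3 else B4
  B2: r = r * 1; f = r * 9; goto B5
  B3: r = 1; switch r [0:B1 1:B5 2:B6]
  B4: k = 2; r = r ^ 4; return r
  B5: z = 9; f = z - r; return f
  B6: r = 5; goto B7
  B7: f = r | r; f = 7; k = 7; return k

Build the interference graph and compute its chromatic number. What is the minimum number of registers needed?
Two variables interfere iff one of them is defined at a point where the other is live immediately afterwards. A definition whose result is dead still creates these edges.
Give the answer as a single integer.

def/use:
  B0 def {k,n,r} use ∅
  B1 def {k,z} use ∅
  B2 def {f,r} use {r}
  B3 def {r} use ∅
  B4 def {k,r} use {r}
  B5 def {f,z} use {r}
  B6 def {r} use ∅
  B7 def {f,k} use {r}

Liveness:
  B0: in=∅ out={r}
  B1: in={r} out={r}
  B2: in={r} out={r}
  B3: in=∅ out={r}
  B4: in={r} out=∅
  B5: in={r} out=∅
  B6: in=∅ out={r}
  B7: in={r} out=∅

Interfere edges:
  f: {r}
  k: {r,z}
  n: {r}
  r: {f,k,n,z}
  z: {k,r}

Registers:
  lower bound: {k,r,z} mutually conflict ⇒ χ ≥ 3
  3-colouring: r0={r}  r1={f,k,n}  r2={z}
  χ = 3

Answer: 3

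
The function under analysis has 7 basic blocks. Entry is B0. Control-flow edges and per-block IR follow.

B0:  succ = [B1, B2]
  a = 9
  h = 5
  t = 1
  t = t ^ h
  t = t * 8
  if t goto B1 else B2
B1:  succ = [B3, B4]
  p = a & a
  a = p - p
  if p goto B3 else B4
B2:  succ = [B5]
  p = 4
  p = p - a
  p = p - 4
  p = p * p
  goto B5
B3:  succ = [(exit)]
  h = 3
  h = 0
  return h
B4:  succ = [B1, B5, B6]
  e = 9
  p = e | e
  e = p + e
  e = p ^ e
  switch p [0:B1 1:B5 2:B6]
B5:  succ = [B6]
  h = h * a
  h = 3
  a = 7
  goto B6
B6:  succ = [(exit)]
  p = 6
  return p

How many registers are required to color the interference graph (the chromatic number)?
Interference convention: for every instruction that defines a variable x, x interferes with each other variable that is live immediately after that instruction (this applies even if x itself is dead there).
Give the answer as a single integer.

Block summaries:
  B0: def={a,h,t} ue=∅
  B1: def={a,p} ue={a}
  B2: def={p} ue={a}
  B3: def={h} ue=∅
  B4: def={e,p} ue=∅
  B5: def={a,h} ue={a,h}
  B6: def={p} ue=∅

Liveness:
  live B0: ∅→{a,h}
  live B1: {a,h}→{a,h}
  live B2: {a,h}→{a,h}
  live B3: ∅→∅
  live B4: {a,h}→{a,h}
  live B5: {a,h}→∅
  live B6: ∅→∅

Conflict graph:
  a — {e,h,p,t}
  e — {a,h,p}
  h — {a,e,p,t}
  p — {a,e,h}
  t — {a,h}

Registers:
  clique {a,e,h,p} ⇒ need ≥ 4
  assign a→R0 e→R2 h→R1 p→R3 t→R2 — no edge inside a register ⇒ χ ≤ 4
  χ = 4

Answer: 4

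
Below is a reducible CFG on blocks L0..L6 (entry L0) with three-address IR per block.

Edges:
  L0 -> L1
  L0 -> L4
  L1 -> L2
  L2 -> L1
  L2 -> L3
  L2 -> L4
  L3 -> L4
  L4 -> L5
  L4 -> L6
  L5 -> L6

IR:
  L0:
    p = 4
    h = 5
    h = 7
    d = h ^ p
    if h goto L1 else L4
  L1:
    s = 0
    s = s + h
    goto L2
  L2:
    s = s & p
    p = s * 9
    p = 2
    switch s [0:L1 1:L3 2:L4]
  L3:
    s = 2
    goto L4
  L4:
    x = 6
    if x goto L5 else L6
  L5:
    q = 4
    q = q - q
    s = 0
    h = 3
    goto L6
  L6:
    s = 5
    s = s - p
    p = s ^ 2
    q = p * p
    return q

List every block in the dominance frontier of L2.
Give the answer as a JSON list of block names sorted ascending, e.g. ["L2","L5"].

Answer: ["L1", "L4"]

Derivation:
idom tree: L1←L0 L2←L1 L3←L2 L4←L0 L5←L4 L6←L4
Join-block Dom:
  L1: preds {L0,L2}: {L0} ∩ {L0,L1,L2} = {L0}; idom=L0
  L4: preds {L0,L2,L3}: {L0} ∩ {L0,L1,L2} ∩ {L0,L1,L2,L3} = {L0}; idom=L0
  L6: preds {L4,L5}: {L0,L4} ∩ {L0,L4,L5} = {L0,L4}; idom=L4

Frontier:
  L1←L0: walk · to L0
  L1←L2: walk L2→L1 to L0
  L4←L0: walk · to L0
  L4←L2: walk L2→L1 to L0
  L4←L3: walk L3→L2→L1 to L0
  L6←L4: walk · to L4
  L6←L5: walk L5 to L4
  L0: DF=∅
  L1: DF={L1,L4}
  L2: DF={L1,L4}
  L3: DF={L4}
  L4: DF=∅
  L5: DF={L6}
  L6: DF=∅

DF(L2) = ["L1", "L4"]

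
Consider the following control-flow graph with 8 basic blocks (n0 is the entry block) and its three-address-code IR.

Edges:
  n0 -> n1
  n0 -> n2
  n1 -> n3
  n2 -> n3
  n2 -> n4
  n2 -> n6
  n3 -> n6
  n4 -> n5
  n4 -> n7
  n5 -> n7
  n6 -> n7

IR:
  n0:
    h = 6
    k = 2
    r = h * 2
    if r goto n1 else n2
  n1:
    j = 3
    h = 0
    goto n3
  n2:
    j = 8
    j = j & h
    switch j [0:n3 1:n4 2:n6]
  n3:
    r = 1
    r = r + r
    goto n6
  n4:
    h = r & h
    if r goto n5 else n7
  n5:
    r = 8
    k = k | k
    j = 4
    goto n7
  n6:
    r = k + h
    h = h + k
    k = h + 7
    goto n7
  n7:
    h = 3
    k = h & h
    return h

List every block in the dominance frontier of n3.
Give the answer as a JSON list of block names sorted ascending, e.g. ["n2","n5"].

Answer: ["n6"]

Working:
idom tree: n1←n0 n2←n0 n3←n0 n4←n2 n5←n4 n6←n0 n7←n0
Join-block Dom:
  n3: preds {n1,n2}: {n0,n1} ∩ {n0,n2} = {n0}; idom=n0
  n6: preds {n2,n3}: {n0,n2} ∩ {n0,n3} = {n0}; idom=n0
  n7: preds {n4,n5,n6}: {n0,n2,n4} ∩ {n0,n2,n4,n5} ∩ {n0,n6} = {n0}; idom=n0

DF derivation:
  n3←n1: walk n1 to n0
  n3←n2: walk n2 to n0
  n6←n2: walk n2 to n0
  n6←n3: walk n3 to n0
  n7←n4: walk n4→n2 to n0
  n7←n5: walk n5→n4→n2 to n0
  n7←n6: walk n6 to n0
  n0 → ∅
  n1 → {n3}
  n2 → {n3,n6,n7}
  n3 → {n6}
  n4 → {n7}
  n5 → {n7}
  n6 → {n7}
  n7 → ∅

DF(n3) = ["n6"]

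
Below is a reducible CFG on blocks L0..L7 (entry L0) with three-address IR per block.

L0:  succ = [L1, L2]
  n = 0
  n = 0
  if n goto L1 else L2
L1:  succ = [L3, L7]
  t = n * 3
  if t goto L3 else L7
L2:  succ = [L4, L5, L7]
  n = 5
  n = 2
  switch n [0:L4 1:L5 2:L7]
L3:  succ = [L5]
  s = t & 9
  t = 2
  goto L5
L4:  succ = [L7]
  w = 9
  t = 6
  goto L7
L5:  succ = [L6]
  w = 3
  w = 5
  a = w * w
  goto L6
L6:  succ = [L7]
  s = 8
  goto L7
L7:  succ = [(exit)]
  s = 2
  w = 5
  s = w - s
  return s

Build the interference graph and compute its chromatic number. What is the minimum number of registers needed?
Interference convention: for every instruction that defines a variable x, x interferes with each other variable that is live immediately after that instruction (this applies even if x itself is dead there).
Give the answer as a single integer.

Answer: 2

Analysis:
Block summaries:
  L0: def={n} ue=∅
  L1: def={t} ue={n}
  L2: def={n} ue=∅
  L3: def={s,t} ue={t}
  L4: def={t,w} ue=∅
  L5: def={a,w} ue=∅
  L6: def={s} ue=∅
  L7: def={s,w} ue=∅

Backward fixpoint:
  L0: in=∅ out={n}
  L1: in={n} out={t}
  L2: in=∅ out=∅
  L3: in={t} out=∅
  L4: in=∅ out=∅
  L5: in=∅ out=∅
  L6: in=∅ out=∅
  L7: in=∅ out=∅

Conflict graph:
  a — ∅
  n — ∅
  s — {w}
  t — ∅
  w — {s}

Chromatic number:
  lower bound: {s,w} mutually conflict ⇒ χ ≥ 2
  2-colouring: r0={a,n,s,t}  r1={w}
  χ = 2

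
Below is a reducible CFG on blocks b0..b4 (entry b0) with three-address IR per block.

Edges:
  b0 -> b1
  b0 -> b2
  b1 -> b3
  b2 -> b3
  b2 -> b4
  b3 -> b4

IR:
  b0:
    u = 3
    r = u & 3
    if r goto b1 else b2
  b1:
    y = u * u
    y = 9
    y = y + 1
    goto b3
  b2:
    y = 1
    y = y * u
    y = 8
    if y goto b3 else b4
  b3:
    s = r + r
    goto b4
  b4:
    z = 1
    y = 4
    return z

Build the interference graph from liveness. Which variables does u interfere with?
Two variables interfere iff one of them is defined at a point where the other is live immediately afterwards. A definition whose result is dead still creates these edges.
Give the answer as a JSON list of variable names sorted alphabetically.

Answer: ["r", "y"]

Analysis:
Per-block:
  b0: {r,u} / ∅
  b1: {y} / {u}
  b2: {y} / {u}
  b3: {s} / {r}
  b4: {y,z} / ∅

Live sets:
  live b0: ∅→{r,u}
  live b1: {r,u}→{r}
  live b2: {r,u}→{r}
  live b3: {r}→∅
  live b4: ∅→∅

Interference:
  r↔{u,y}
  s↔∅
  u↔{r,y}
  y↔{r,u,z}
  z↔{y}

N(u) = ["r", "y"]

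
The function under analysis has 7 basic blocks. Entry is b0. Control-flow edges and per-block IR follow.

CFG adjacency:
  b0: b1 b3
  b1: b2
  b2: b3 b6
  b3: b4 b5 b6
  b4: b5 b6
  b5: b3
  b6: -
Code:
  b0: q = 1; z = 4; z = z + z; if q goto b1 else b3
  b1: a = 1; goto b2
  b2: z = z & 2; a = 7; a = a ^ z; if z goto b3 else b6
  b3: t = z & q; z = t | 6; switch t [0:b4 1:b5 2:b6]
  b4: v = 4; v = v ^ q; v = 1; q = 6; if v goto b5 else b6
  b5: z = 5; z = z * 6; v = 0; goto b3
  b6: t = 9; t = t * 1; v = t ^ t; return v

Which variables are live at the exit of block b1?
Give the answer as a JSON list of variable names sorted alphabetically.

Answer: ["q", "z"]

Derivation:
Per-block:
  b0 def {q,z} use ∅
  b1 def {a} use ∅
  b2 def {a,z} use {z}
  b3 def {t,z} use {q,z}
  b4 def {q,v} use {q}
  b5 def {v,z} use ∅
  b6 def {t,v} use ∅

Live sets:
  b0: in=∅ out={q,z}
  b1: in={q,z} out={q,z}
  b2: in={q,z} out={q,z}
  b3: in={q,z} out={q}
  b4: in={q} out={q}
  b5: in={q} out={q,z}
  b6: in=∅ out=∅

live-out(b1) = ["q", "z"]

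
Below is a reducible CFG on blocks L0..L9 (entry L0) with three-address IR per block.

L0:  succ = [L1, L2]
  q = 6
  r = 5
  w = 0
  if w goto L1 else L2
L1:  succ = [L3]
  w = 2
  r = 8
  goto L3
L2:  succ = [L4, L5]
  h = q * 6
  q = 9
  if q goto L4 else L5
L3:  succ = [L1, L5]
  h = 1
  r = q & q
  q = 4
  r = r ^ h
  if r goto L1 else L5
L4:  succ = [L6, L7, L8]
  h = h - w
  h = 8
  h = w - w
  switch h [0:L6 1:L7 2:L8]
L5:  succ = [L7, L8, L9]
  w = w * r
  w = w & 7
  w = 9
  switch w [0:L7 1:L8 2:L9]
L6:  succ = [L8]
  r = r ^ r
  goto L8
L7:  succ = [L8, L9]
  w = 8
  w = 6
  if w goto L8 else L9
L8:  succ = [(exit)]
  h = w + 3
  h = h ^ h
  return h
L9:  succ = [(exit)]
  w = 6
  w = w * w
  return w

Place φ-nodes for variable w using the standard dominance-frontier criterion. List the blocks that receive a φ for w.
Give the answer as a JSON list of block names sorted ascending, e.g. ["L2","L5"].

idom tree: L1←L0 L2←L0 L3←L1 L4←L2 L5←L0 L6←L4 L7←L0 L8←L0 L9←L0
Dom∩ at merges:
  L1: preds {L0,L3}: {L0} ∩ {L0,L1,L3} = {L0}; idom=L0
  L5: preds {L2,L3}: {L0,L2} ∩ {L0,L1,L3} = {L0}; idom=L0
  L7: preds {L4,L5}: {L0,L2,L4} ∩ {L0,L5} = {L0}; idom=L0
  L8: preds {L4,L5,L6,L7}: {L0,L2,L4} ∩ {L0,L5} ∩ {L0,L2,L4,L6} ∩ {L0,L7} = {L0}; idom=L0
  L9: preds {L5,L7}: {L0,L5} ∩ {L0,L7} = {L0}; idom=L0

DF derivation:
  L1←L0: walk · to L0
  L1←L3: walk L3→L1 to L0
  L5←L2: walk L2 to L0
  L5←L3: walk L3→L1 to L0
  L7←L4: walk L4→L2 to L0
  L7←L5: walk L5 to L0
  L8←L4: walk L4→L2 to L0
  L8←L5: walk L5 to L0
  L8←L6: walk L6→L4→L2 to L0
  L8←L7: walk L7 to L0
  L9←L5: walk L5 to L0
  L9←L7: walk L7 to L0
  L0 → ∅
  L1 → {L1,L5}
  L2 → {L5,L7,L8}
  L3 → {L1,L5}
  L4 → {L7,L8}
  L5 → {L7,L8,L9}
  L6 → {L8}
  L7 → {L8,L9}
  L8 → ∅
  L9 → ∅

φ for w: defs {L0,L1,L5,L7,L9}
  DF⁺ = {L1,L5,L7,L8,L9}

Answer: ["L1", "L5", "L7", "L8", "L9"]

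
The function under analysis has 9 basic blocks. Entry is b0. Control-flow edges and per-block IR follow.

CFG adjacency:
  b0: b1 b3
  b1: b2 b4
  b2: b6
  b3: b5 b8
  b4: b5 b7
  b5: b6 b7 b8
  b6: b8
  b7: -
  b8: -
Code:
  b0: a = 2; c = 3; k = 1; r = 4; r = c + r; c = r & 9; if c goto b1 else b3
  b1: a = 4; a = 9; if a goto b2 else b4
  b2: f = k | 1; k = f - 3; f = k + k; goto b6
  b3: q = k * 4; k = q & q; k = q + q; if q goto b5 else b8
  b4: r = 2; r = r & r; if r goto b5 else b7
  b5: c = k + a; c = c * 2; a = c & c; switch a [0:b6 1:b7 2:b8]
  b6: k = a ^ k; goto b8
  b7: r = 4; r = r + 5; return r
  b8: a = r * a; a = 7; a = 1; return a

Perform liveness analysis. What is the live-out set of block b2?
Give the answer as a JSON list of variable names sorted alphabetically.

def/use:
  b0 def {a,c,k,r} use ∅
  b1 def {a} use ∅
  b2 def {f,k} use {k}
  b3 def {k,q} use {k}
  b4 def {r} use ∅
  b5 def {a,c} use {a,k}
  b6 def {k} use {a,k}
  b7 def {r} use ∅
  b8 def {a} use {a,r}

Backward fixpoint:
  live b0: ∅→{a,k,r}
  live b1: {k,r}→{a,k,r}
  live b2: {a,k,r}→{a,k,r}
  live b3: {a,k,r}→{a,k,r}
  live b4: {a,k}→{a,k,r}
  live b5: {a,k,r}→{a,k,r}
  live b6: {a,k,r}→{a,r}
  live b7: ∅→∅
  live b8: {a,r}→∅

live-out(b2) = ["a", "k", "r"]

Answer: ["a", "k", "r"]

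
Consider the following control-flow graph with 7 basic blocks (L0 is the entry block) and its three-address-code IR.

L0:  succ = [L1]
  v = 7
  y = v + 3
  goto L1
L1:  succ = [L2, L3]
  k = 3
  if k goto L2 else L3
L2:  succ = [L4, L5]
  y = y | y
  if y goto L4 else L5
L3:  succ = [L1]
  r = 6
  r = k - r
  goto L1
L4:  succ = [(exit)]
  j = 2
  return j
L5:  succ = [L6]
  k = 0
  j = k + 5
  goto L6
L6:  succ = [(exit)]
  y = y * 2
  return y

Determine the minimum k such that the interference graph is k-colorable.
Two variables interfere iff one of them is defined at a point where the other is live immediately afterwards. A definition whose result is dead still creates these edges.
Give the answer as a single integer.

Answer: 3

Analysis:
Per-block:
  L0: {v,y} / ∅
  L1: {k} / ∅
  L2: {y} / {y}
  L3: {r} / {k}
  L4: {j} / ∅
  L5: {j,k} / ∅
  L6: {y} / {y}

Liveness:
  live L0: ∅→{y}
  live L1: {y}→{k,y}
  live L2: {y}→{y}
  live L3: {k,y}→{y}
  live L4: ∅→∅
  live L5: {y}→{y}
  live L6: {y}→∅

Interference:
  j↔{y}
  k↔{r,y}
  r↔{k,y}
  v↔∅
  y↔{j,k,r}

Registers:
  lower bound: {k,r,y} mutually conflict ⇒ χ ≥ 3
  3-colouring: c0={v,y}  c1={j,k}  c2={r}
  χ = 3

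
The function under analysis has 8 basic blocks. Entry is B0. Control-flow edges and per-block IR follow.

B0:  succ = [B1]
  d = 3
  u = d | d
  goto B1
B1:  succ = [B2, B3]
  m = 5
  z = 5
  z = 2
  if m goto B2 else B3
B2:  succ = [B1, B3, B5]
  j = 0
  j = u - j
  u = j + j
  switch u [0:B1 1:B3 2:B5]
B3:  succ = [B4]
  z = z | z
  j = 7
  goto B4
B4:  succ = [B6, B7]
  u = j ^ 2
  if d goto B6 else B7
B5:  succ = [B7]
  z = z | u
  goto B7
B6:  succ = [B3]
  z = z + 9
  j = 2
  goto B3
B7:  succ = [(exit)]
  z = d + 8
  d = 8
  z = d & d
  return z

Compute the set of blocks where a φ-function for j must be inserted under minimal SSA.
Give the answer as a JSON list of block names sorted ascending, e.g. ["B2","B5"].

idom tree: B1←B0 B2←B1 B3←B1 B4←B3 B5←B2 B6←B4 B7←B1
Dom∩ at merges:
  B1: preds {B0,B2}: {B0} ∩ {B0,B1,B2} = {B0}; idom=B0
  B3: preds {B1,B2,B6}: {B0,B1} ∩ {B0,B1,B2} ∩ {B0,B1,B3,B4,B6} = {B0,B1}; idom=B1
  B7: preds {B4,B5}: {B0,B1,B3,B4} ∩ {B0,B1,B2,B5} = {B0,B1}; idom=B1

Frontier:
  join B1 pred B0: · stop@B0
  join B1 pred B2: B2→B1 stop@B0
  join B3 pred B1: · stop@B1
  join B3 pred B2: B2 stop@B1
  join B3 pred B6: B6→B4→B3 stop@B1
  join B7 pred B4: B4→B3 stop@B1
  join B7 pred B5: B5→B2 stop@B1
  DF(B0)=∅
  DF(B1)={B1}
  DF(B2)={B1,B3,B7}
  DF(B3)={B3,B7}
  DF(B4)={B3,B7}
  DF(B5)={B7}
  DF(B6)={B3}
  DF(B7)=∅

φ for j: defs {B2,B3,B6}
  DF⁺ = {B1,B3,B7}

Answer: ["B1", "B3", "B7"]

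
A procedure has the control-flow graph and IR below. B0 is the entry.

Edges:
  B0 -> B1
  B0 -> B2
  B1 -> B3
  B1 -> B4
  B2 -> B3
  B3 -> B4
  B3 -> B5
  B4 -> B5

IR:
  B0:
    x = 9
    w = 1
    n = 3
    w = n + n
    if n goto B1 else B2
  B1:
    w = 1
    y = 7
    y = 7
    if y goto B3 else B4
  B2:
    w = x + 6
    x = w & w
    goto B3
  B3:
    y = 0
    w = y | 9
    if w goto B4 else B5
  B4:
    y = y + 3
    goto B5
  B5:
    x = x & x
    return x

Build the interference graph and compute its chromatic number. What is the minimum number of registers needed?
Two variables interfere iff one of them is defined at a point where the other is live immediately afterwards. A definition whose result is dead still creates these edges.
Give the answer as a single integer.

def/use:
  B0: def={n,w,x} ue=∅
  B1: def={w,y} ue=∅
  B2: def={w,x} ue={x}
  B3: def={w,y} ue=∅
  B4: def={y} ue={y}
  B5: def={x} ue={x}

Liveness:
  live B0: ∅→{x}
  live B1: {x}→{x,y}
  live B2: {x}→{x}
  live B3: {x}→{x,y}
  live B4: {x,y}→{x}
  live B5: {x}→∅

Conflict graph:
  n — {w,x}
  w — {n,x,y}
  x — {n,w,y}
  y — {w,x}

Colouring:
  {n,w,x} pairwise interfere (3-clique) ⇒ χ ≥ 3
  3-colouring: r0={w}  r1={x}  r2={n,y}
  χ = 3

Answer: 3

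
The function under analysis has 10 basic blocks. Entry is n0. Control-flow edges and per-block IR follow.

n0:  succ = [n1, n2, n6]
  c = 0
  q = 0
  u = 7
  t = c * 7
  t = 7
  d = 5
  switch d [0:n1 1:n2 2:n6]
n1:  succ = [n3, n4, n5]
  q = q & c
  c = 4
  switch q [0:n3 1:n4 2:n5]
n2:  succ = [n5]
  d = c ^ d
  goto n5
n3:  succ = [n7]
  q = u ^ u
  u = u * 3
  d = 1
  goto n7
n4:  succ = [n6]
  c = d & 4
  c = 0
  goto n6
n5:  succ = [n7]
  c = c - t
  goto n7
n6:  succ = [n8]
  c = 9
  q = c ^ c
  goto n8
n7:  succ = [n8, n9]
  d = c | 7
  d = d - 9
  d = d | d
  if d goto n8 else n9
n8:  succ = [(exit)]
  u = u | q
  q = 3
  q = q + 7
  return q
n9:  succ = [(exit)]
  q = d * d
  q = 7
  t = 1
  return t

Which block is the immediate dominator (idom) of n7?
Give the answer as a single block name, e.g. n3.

Answer: n0

Analysis:
idom tree: n1←n0 n2←n0 n3←n1 n4←n1 n5←n0 n6←n0 n7←n0 n8←n0 n9←n7
Join-block Dom:
  n5: preds {n1,n2}: {n0,n1} ∩ {n0,n2} = {n0}; idom=n0
  n6: preds {n0,n4}: {n0} ∩ {n0,n1,n4} = {n0}; idom=n0
  n7: preds {n3,n5}: {n0,n1,n3} ∩ {n0,n5} = {n0}; idom=n0
  n8: preds {n6,n7}: {n0,n6} ∩ {n0,n7} = {n0}; idom=n0

idom(n7) = n0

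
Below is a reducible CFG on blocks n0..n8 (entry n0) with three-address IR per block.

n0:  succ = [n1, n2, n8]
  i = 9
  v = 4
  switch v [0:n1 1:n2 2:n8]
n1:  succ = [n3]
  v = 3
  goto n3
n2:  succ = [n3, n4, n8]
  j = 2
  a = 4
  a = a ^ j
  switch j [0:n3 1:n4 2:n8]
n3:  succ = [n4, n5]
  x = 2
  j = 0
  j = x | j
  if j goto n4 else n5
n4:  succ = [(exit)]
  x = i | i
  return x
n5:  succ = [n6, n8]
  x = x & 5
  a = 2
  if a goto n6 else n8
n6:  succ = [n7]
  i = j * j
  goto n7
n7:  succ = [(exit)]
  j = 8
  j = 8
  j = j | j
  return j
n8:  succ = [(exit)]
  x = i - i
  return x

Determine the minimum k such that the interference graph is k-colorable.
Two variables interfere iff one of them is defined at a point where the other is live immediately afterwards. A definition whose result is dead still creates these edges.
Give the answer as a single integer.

Answer: 3

Working:
Block summaries:
  n0: {i,v} / ∅
  n1: {v} / ∅
  n2: {a,j} / ∅
  n3: {j,x} / ∅
  n4: {x} / {i}
  n5: {a,x} / {x}
  n6: {i} / {j}
  n7: {j} / ∅
  n8: {x} / {i}

Liveness:
  live n0: ∅→{i}
  live n1: {i}→{i}
  live n2: {i}→{i}
  live n3: {i}→{i,j,x}
  live n4: {i}→∅
  live n5: {i,j,x}→{i,j}
  live n6: {j}→∅
  live n7: ∅→∅
  live n8: {i}→∅

Conflict graph:
  a↔{i,j}
  i↔{a,j,v,x}
  j↔{a,i,x}
  v↔{i}
  x↔{i,j}

Registers:
  clique {a,i,j} ⇒ need ≥ 3
  assign a→r2 i→r0 j→r1 v→r1 x→r2 — no edge inside a register ⇒ χ ≤ 3
  χ = 3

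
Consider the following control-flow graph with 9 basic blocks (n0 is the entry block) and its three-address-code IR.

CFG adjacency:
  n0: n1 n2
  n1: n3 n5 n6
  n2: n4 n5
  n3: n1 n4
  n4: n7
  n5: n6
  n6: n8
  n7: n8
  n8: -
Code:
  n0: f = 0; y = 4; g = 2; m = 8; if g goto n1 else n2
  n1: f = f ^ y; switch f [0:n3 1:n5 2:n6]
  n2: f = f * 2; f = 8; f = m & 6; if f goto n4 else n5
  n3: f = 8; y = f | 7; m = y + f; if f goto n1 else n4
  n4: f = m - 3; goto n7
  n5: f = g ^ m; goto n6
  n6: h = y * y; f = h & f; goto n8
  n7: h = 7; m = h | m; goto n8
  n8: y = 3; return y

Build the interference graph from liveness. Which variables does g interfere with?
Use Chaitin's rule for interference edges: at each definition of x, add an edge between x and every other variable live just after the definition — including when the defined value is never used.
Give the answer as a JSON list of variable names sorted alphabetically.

Block summaries:
  n0 def {f,g,m,y} use ∅
  n1 def {f} use {f,y}
  n2 def {f} use {f,m}
  n3 def {f,m,y} use ∅
  n4 def {f} use {m}
  n5 def {f} use {g,m}
  n6 def {f,h} use {f,y}
  n7 def {h,m} use {m}
  n8 def {y} use ∅

Liveness:
  n0 li=∅ lo={f,g,m,y}
  n1 li={f,g,m,y} lo={f,g,m,y}
  n2 li={f,g,m,y} lo={g,m,y}
  n3 li={g} lo={f,g,m,y}
  n4 li={m} lo={m}
  n5 li={g,m,y} lo={f,y}
  n6 li={f,y} lo=∅
  n7 li={m} lo=∅
  n8 li=∅ lo=∅

Interfere edges:
  f↔{g,h,m,y}
  g↔{f,m,y}
  h↔{f,m}
  m↔{f,g,h,y}
  y↔{f,g,m}

N(g) = ["f", "m", "y"]

Answer: ["f", "m", "y"]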